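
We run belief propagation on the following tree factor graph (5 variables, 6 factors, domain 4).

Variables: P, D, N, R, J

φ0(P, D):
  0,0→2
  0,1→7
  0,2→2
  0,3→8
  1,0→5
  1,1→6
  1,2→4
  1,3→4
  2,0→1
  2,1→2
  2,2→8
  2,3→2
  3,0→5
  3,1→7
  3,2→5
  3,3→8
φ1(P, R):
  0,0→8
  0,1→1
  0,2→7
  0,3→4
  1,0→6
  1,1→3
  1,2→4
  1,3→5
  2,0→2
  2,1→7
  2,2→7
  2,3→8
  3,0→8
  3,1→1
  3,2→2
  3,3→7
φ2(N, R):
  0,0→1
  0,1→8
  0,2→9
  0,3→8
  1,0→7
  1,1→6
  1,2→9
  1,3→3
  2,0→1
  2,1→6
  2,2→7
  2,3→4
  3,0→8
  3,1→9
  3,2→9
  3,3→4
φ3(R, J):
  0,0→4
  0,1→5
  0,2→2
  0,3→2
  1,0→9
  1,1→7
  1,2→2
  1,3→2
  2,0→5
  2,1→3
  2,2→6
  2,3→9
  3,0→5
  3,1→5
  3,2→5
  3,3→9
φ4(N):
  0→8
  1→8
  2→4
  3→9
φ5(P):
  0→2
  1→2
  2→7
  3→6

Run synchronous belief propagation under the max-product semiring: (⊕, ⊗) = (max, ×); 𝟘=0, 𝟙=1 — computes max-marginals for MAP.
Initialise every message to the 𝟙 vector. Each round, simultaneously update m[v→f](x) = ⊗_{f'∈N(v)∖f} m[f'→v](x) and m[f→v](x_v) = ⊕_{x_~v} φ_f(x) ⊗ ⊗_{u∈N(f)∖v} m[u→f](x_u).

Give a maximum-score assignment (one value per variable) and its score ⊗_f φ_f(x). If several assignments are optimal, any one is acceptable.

assignment: (P=2, D=2, N=3, R=1, J=0); score = 285768

init: all messages = 𝟙 over 4 values
r1 m[φ0→P] = [8, 6, 8, 8]
r1 m[φ0→D] = [5, 7, 8, 8]
r1 m[φ1→P] = [8, 6, 8, 8]
r1 m[φ1→R] = [8, 7, 7, 8]
r1 m[φ2→N] = [9, 9, 7, 9]
r1 m[φ2→R] = [8, 9, 9, 8]
r1 m[φ3→R] = [5, 9, 9, 9]
r1 m[φ3→J] = [9, 7, 6, 9]
r1 m[φ4→N] = [8, 8, 4, 9]
r1 m[φ5→P] = [2, 2, 7, 6]
r1 m[P→φ0] = [1, 1, 1, 1]
r1 m[P→φ1] = [1, 1, 1, 1]
r1 m[P→φ5] = [1, 1, 1, 1]
r1 m[D→φ0] = [1, 1, 1, 1]
r1 m[N→φ2] = [1, 1, 1, 1]
r1 m[N→φ4] = [1, 1, 1, 1]
r1 m[R→φ1] = [1, 1, 1, 1]
r1 m[R→φ2] = [1, 1, 1, 1]
r1 m[R→φ3] = [1, 1, 1, 1]
r1 m[J→φ3] = [1, 1, 1, 1]
r2 m[φ0→P] = [8, 6, 8, 8]
r2 m[φ0→D] = [5, 7, 8, 8]
r2 m[φ1→P] = [8, 6, 8, 8]
r2 m[φ1→R] = [8, 7, 7, 8]
r2 m[φ2→N] = [9, 9, 7, 9]
r2 m[φ2→R] = [8, 9, 9, 8]
r2 m[φ3→R] = [5, 9, 9, 9]
r2 m[φ3→J] = [9, 7, 6, 9]
r2 m[φ4→N] = [8, 8, 4, 9]
r2 m[φ5→P] = [2, 2, 7, 6]
r2 m[P→φ0] = [16, 12, 56, 48]
r2 m[P→φ1] = [16, 12, 56, 48]
r2 m[P→φ5] = [64, 36, 64, 64]
r2 m[D→φ0] = [1, 1, 1, 1]
r2 m[N→φ2] = [8, 8, 4, 9]
r2 m[N→φ4] = [9, 9, 7, 9]
r2 m[R→φ1] = [40, 81, 81, 72]
r2 m[R→φ2] = [40, 63, 63, 72]
r2 m[R→φ3] = [64, 63, 63, 64]
r2 m[J→φ3] = [1, 1, 1, 1]
r3 m[φ0→P] = [8, 6, 8, 8]
r3 m[φ0→D] = [240, 336, 448, 384]
r3 m[φ1→P] = [567, 360, 576, 504]
r3 m[φ1→R] = [384, 392, 392, 448]
r3 m[φ2→N] = [576, 567, 441, 567]
r3 m[φ2→R] = [72, 81, 81, 64]
r3 m[φ3→R] = [5, 9, 9, 9]
r3 m[φ3→J] = [567, 441, 378, 576]
r3 m[φ4→N] = [8, 8, 4, 9]
r3 m[φ5→P] = [2, 2, 7, 6]
r3 m[P→φ0] = [16, 12, 56, 48]
r3 m[P→φ1] = [16, 12, 56, 48]
r3 m[P→φ5] = [64, 36, 64, 64]
r3 m[D→φ0] = [1, 1, 1, 1]
r3 m[N→φ2] = [8, 8, 4, 9]
r3 m[N→φ4] = [9, 9, 7, 9]
r3 m[R→φ1] = [40, 81, 81, 72]
r3 m[R→φ2] = [40, 63, 63, 72]
r3 m[R→φ3] = [64, 63, 63, 64]
r3 m[J→φ3] = [1, 1, 1, 1]
r4 m[φ0→P] = [8, 6, 8, 8]
r4 m[φ0→D] = [240, 336, 448, 384]
r4 m[φ1→P] = [567, 360, 576, 504]
r4 m[φ1→R] = [384, 392, 392, 448]
r4 m[φ2→N] = [576, 567, 441, 567]
r4 m[φ2→R] = [72, 81, 81, 64]
r4 m[φ3→R] = [5, 9, 9, 9]
r4 m[φ3→J] = [567, 441, 378, 576]
r4 m[φ4→N] = [8, 8, 4, 9]
r4 m[φ5→P] = [2, 2, 7, 6]
r4 m[P→φ0] = [1134, 720, 4032, 3024]
r4 m[P→φ1] = [16, 12, 56, 48]
r4 m[P→φ5] = [4536, 2160, 4608, 4032]
r4 m[D→φ0] = [1, 1, 1, 1]
r4 m[N→φ2] = [8, 8, 4, 9]
r4 m[N→φ4] = [576, 567, 441, 567]
r4 m[R→φ1] = [360, 729, 729, 576]
r4 m[R→φ2] = [1920, 3528, 3528, 4032]
r4 m[R→φ3] = [27648, 31752, 31752, 28672]
r4 m[J→φ3] = [1, 1, 1, 1]
r5 m[φ0→P] = [8, 6, 8, 8]
r5 m[φ0→D] = [15120, 21168, 32256, 24192]
r5 m[φ1→P] = [5103, 2916, 5103, 4032]
r5 m[φ1→R] = [384, 392, 392, 448]
r5 m[φ2→N] = [32256, 31752, 24696, 31752]
r5 m[φ2→R] = [72, 81, 81, 64]
r5 m[φ3→R] = [5, 9, 9, 9]
r5 m[φ3→J] = [285768, 222264, 190512, 285768]
r5 m[φ4→N] = [8, 8, 4, 9]
r5 m[φ5→P] = [2, 2, 7, 6]
r5 m[P→φ0] = [1134, 720, 4032, 3024]
r5 m[P→φ1] = [16, 12, 56, 48]
r5 m[P→φ5] = [4536, 2160, 4608, 4032]
r5 m[D→φ0] = [1, 1, 1, 1]
r5 m[N→φ2] = [8, 8, 4, 9]
r5 m[N→φ4] = [576, 567, 441, 567]
r5 m[R→φ1] = [360, 729, 729, 576]
r5 m[R→φ2] = [1920, 3528, 3528, 4032]
r5 m[R→φ3] = [27648, 31752, 31752, 28672]
r5 m[J→φ3] = [1, 1, 1, 1]
r6 m[φ0→P] = [8, 6, 8, 8]
r6 m[φ0→D] = [15120, 21168, 32256, 24192]
r6 m[φ1→P] = [5103, 2916, 5103, 4032]
r6 m[φ1→R] = [384, 392, 392, 448]
r6 m[φ2→N] = [32256, 31752, 24696, 31752]
r6 m[φ2→R] = [72, 81, 81, 64]
r6 m[φ3→R] = [5, 9, 9, 9]
r6 m[φ3→J] = [285768, 222264, 190512, 285768]
r6 m[φ4→N] = [8, 8, 4, 9]
r6 m[φ5→P] = [2, 2, 7, 6]
r6 m[P→φ0] = [10206, 5832, 35721, 24192]
r6 m[P→φ1] = [16, 12, 56, 48]
r6 m[P→φ5] = [40824, 17496, 40824, 32256]
r6 m[D→φ0] = [1, 1, 1, 1]
r6 m[N→φ2] = [8, 8, 4, 9]
r6 m[N→φ4] = [32256, 31752, 24696, 31752]
r6 m[R→φ1] = [360, 729, 729, 576]
r6 m[R→φ2] = [1920, 3528, 3528, 4032]
r6 m[R→φ3] = [27648, 31752, 31752, 28672]
r6 m[J→φ3] = [1, 1, 1, 1]
r7 m[φ0→P] = [8, 6, 8, 8]
r7 m[φ0→D] = [120960, 169344, 285768, 193536]
r7 m[φ1→P] = [5103, 2916, 5103, 4032]
r7 m[φ1→R] = [384, 392, 392, 448]
r7 m[φ2→N] = [32256, 31752, 24696, 31752]
r7 m[φ2→R] = [72, 81, 81, 64]
r7 m[φ3→R] = [5, 9, 9, 9]
r7 m[φ3→J] = [285768, 222264, 190512, 285768]
r7 m[φ4→N] = [8, 8, 4, 9]
r7 m[φ5→P] = [2, 2, 7, 6]
r7 m[P→φ0] = [10206, 5832, 35721, 24192]
r7 m[P→φ1] = [16, 12, 56, 48]
r7 m[P→φ5] = [40824, 17496, 40824, 32256]
r7 m[D→φ0] = [1, 1, 1, 1]
r7 m[N→φ2] = [8, 8, 4, 9]
r7 m[N→φ4] = [32256, 31752, 24696, 31752]
r7 m[R→φ1] = [360, 729, 729, 576]
r7 m[R→φ2] = [1920, 3528, 3528, 4032]
r7 m[R→φ3] = [27648, 31752, 31752, 28672]
r7 m[J→φ3] = [1, 1, 1, 1]
r8 m[φ0→P] = [8, 6, 8, 8]
r8 m[φ0→D] = [120960, 169344, 285768, 193536]
r8 m[φ1→P] = [5103, 2916, 5103, 4032]
r8 m[φ1→R] = [384, 392, 392, 448]
r8 m[φ2→N] = [32256, 31752, 24696, 31752]
r8 m[φ2→R] = [72, 81, 81, 64]
r8 m[φ3→R] = [5, 9, 9, 9]
r8 m[φ3→J] = [285768, 222264, 190512, 285768]
r8 m[φ4→N] = [8, 8, 4, 9]
r8 m[φ5→P] = [2, 2, 7, 6]
r8 m[P→φ0] = [10206, 5832, 35721, 24192]
r8 m[P→φ1] = [16, 12, 56, 48]
r8 m[P→φ5] = [40824, 17496, 40824, 32256]
r8 m[D→φ0] = [1, 1, 1, 1]
r8 m[N→φ2] = [8, 8, 4, 9]
r8 m[N→φ4] = [32256, 31752, 24696, 31752]
r8 m[R→φ1] = [360, 729, 729, 576]
r8 m[R→φ2] = [1920, 3528, 3528, 4032]
r8 m[R→φ3] = [27648, 31752, 31752, 28672]
r8 m[J→φ3] = [1, 1, 1, 1]
fixed point reached at round 8
traceback from P: (P=2, D=2, N=3, R=1, J=0), score=285768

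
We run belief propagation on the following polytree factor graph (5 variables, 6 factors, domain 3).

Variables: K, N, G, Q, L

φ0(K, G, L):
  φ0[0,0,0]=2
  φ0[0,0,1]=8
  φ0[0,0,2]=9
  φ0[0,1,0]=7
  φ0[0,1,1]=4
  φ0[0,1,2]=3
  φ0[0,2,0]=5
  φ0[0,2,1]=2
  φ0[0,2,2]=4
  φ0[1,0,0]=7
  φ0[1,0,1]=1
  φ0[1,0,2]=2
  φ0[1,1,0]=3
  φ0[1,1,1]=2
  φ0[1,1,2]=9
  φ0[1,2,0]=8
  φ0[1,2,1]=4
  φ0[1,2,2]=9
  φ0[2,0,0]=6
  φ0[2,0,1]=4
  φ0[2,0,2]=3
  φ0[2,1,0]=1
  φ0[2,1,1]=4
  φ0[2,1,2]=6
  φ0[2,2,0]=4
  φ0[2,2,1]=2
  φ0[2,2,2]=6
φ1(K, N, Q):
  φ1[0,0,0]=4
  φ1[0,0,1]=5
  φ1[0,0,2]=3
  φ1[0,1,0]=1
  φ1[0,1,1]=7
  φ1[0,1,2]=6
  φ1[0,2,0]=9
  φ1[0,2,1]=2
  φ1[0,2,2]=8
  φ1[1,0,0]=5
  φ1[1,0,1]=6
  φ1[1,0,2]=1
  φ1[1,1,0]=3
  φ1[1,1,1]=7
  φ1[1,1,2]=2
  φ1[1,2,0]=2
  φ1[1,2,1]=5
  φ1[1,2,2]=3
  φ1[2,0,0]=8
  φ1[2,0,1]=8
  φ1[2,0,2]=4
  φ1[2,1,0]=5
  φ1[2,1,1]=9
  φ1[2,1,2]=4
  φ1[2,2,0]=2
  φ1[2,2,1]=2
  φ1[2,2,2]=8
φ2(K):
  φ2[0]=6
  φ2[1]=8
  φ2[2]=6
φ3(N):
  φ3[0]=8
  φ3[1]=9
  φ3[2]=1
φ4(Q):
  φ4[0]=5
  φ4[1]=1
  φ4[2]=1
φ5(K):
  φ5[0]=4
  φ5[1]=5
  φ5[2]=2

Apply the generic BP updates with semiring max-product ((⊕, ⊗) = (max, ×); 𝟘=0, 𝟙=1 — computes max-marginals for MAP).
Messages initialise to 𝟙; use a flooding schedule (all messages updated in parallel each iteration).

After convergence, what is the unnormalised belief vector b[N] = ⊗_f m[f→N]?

init: all messages = 𝟙 over 3 values
r1 m[φ0→K] = [9, 9, 6]
r1 m[φ0→G] = [9, 9, 9]
r1 m[φ0→L] = [8, 8, 9]
r1 m[φ1→K] = [9, 7, 9]
r1 m[φ1→N] = [8, 9, 9]
r1 m[φ1→Q] = [9, 9, 8]
r1 m[φ2→K] = [6, 8, 6]
r1 m[φ3→N] = [8, 9, 1]
r1 m[φ4→Q] = [5, 1, 1]
r1 m[φ5→K] = [4, 5, 2]
r1 m[K→φ0] = [1, 1, 1]
r1 m[K→φ1] = [1, 1, 1]
r1 m[K→φ2] = [1, 1, 1]
r1 m[K→φ5] = [1, 1, 1]
r1 m[N→φ1] = [1, 1, 1]
r1 m[N→φ3] = [1, 1, 1]
r1 m[G→φ0] = [1, 1, 1]
r1 m[Q→φ1] = [1, 1, 1]
r1 m[Q→φ4] = [1, 1, 1]
r1 m[L→φ0] = [1, 1, 1]
r2 m[φ0→K] = [9, 9, 6]
r2 m[φ0→G] = [9, 9, 9]
r2 m[φ0→L] = [8, 8, 9]
r2 m[φ1→K] = [9, 7, 9]
r2 m[φ1→N] = [8, 9, 9]
r2 m[φ1→Q] = [9, 9, 8]
r2 m[φ2→K] = [6, 8, 6]
r2 m[φ3→N] = [8, 9, 1]
r2 m[φ4→Q] = [5, 1, 1]
r2 m[φ5→K] = [4, 5, 2]
r2 m[K→φ0] = [216, 280, 108]
r2 m[K→φ1] = [216, 360, 72]
r2 m[K→φ2] = [324, 315, 108]
r2 m[K→φ5] = [486, 504, 324]
r2 m[N→φ1] = [8, 9, 1]
r2 m[N→φ3] = [8, 9, 9]
r2 m[G→φ0] = [1, 1, 1]
r2 m[Q→φ1] = [5, 1, 1]
r2 m[Q→φ4] = [9, 9, 8]
r2 m[L→φ0] = [1, 1, 1]
r3 m[φ0→K] = [9, 9, 6]
r3 m[φ0→G] = [1960, 2520, 2520]
r3 m[φ0→L] = [2240, 1728, 2520]
r3 m[φ1→K] = [160, 200, 320]
r3 m[φ1→N] = [9000, 5400, 9720]
r3 m[φ1→Q] = [14400, 22680, 11664]
r3 m[φ2→K] = [6, 8, 6]
r3 m[φ3→N] = [8, 9, 1]
r3 m[φ4→Q] = [5, 1, 1]
r3 m[φ5→K] = [4, 5, 2]
r3 m[K→φ0] = [216, 280, 108]
r3 m[K→φ1] = [216, 360, 72]
r3 m[K→φ2] = [324, 315, 108]
r3 m[K→φ5] = [486, 504, 324]
r3 m[N→φ1] = [8, 9, 1]
r3 m[N→φ3] = [8, 9, 9]
r3 m[G→φ0] = [1, 1, 1]
r3 m[Q→φ1] = [5, 1, 1]
r3 m[Q→φ4] = [9, 9, 8]
r3 m[L→φ0] = [1, 1, 1]
r4 m[φ0→K] = [9, 9, 6]
r4 m[φ0→G] = [1960, 2520, 2520]
r4 m[φ0→L] = [2240, 1728, 2520]
r4 m[φ1→K] = [160, 200, 320]
r4 m[φ1→N] = [9000, 5400, 9720]
r4 m[φ1→Q] = [14400, 22680, 11664]
r4 m[φ2→K] = [6, 8, 6]
r4 m[φ3→N] = [8, 9, 1]
r4 m[φ4→Q] = [5, 1, 1]
r4 m[φ5→K] = [4, 5, 2]
r4 m[K→φ0] = [3840, 8000, 3840]
r4 m[K→φ1] = [216, 360, 72]
r4 m[K→φ2] = [5760, 9000, 3840]
r4 m[K→φ5] = [8640, 14400, 11520]
r4 m[N→φ1] = [8, 9, 1]
r4 m[N→φ3] = [9000, 5400, 9720]
r4 m[G→φ0] = [1, 1, 1]
r4 m[Q→φ1] = [5, 1, 1]
r4 m[Q→φ4] = [14400, 22680, 11664]
r4 m[L→φ0] = [1, 1, 1]
r5 m[φ0→K] = [9, 9, 6]
r5 m[φ0→G] = [56000, 72000, 72000]
r5 m[φ0→L] = [64000, 32000, 72000]
r5 m[φ1→K] = [160, 200, 320]
r5 m[φ1→N] = [9000, 5400, 9720]
r5 m[φ1→Q] = [14400, 22680, 11664]
r5 m[φ2→K] = [6, 8, 6]
r5 m[φ3→N] = [8, 9, 1]
r5 m[φ4→Q] = [5, 1, 1]
r5 m[φ5→K] = [4, 5, 2]
r5 m[K→φ0] = [3840, 8000, 3840]
r5 m[K→φ1] = [216, 360, 72]
r5 m[K→φ2] = [5760, 9000, 3840]
r5 m[K→φ5] = [8640, 14400, 11520]
r5 m[N→φ1] = [8, 9, 1]
r5 m[N→φ3] = [9000, 5400, 9720]
r5 m[G→φ0] = [1, 1, 1]
r5 m[Q→φ1] = [5, 1, 1]
r5 m[Q→φ4] = [14400, 22680, 11664]
r5 m[L→φ0] = [1, 1, 1]
r6 m[φ0→K] = [9, 9, 6]
r6 m[φ0→G] = [56000, 72000, 72000]
r6 m[φ0→L] = [64000, 32000, 72000]
r6 m[φ1→K] = [160, 200, 320]
r6 m[φ1→N] = [9000, 5400, 9720]
r6 m[φ1→Q] = [14400, 22680, 11664]
r6 m[φ2→K] = [6, 8, 6]
r6 m[φ3→N] = [8, 9, 1]
r6 m[φ4→Q] = [5, 1, 1]
r6 m[φ5→K] = [4, 5, 2]
r6 m[K→φ0] = [3840, 8000, 3840]
r6 m[K→φ1] = [216, 360, 72]
r6 m[K→φ2] = [5760, 9000, 3840]
r6 m[K→φ5] = [8640, 14400, 11520]
r6 m[N→φ1] = [8, 9, 1]
r6 m[N→φ3] = [9000, 5400, 9720]
r6 m[G→φ0] = [1, 1, 1]
r6 m[Q→φ1] = [5, 1, 1]
r6 m[Q→φ4] = [14400, 22680, 11664]
r6 m[L→φ0] = [1, 1, 1]
fixed point reached at round 6
b[N] = ⊗ incoming = [72000, 48600, 9720]

b[N] = [72000, 48600, 9720]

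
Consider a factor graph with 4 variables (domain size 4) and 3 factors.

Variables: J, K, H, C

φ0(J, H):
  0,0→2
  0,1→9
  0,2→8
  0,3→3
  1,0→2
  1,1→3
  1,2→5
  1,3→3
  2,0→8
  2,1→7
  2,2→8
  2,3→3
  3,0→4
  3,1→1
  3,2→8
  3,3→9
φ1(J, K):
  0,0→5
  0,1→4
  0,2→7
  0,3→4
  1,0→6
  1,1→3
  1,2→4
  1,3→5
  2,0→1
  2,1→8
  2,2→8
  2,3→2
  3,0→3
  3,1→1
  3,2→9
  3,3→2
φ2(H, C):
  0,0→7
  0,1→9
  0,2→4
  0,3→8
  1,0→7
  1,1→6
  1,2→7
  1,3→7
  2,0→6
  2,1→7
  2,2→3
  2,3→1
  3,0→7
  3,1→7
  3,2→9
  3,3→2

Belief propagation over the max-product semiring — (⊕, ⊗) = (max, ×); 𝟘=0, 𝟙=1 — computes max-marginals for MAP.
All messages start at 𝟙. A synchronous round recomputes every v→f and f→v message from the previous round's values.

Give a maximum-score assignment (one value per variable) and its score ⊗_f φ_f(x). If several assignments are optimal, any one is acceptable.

init: all messages = 𝟙 over 4 values
r1 m[φ0→J] = [9, 5, 8, 9]
r1 m[φ0→H] = [8, 9, 8, 9]
r1 m[φ1→J] = [7, 6, 8, 9]
r1 m[φ1→K] = [6, 8, 9, 5]
r1 m[φ2→H] = [9, 7, 7, 9]
r1 m[φ2→C] = [7, 9, 9, 8]
r1 m[J→φ0] = [1, 1, 1, 1]
r1 m[J→φ1] = [1, 1, 1, 1]
r1 m[K→φ1] = [1, 1, 1, 1]
r1 m[H→φ0] = [1, 1, 1, 1]
r1 m[H→φ2] = [1, 1, 1, 1]
r1 m[C→φ2] = [1, 1, 1, 1]
r2 m[φ0→J] = [9, 5, 8, 9]
r2 m[φ0→H] = [8, 9, 8, 9]
r2 m[φ1→J] = [7, 6, 8, 9]
r2 m[φ1→K] = [6, 8, 9, 5]
r2 m[φ2→H] = [9, 7, 7, 9]
r2 m[φ2→C] = [7, 9, 9, 8]
r2 m[J→φ0] = [7, 6, 8, 9]
r2 m[J→φ1] = [9, 5, 8, 9]
r2 m[K→φ1] = [1, 1, 1, 1]
r2 m[H→φ0] = [9, 7, 7, 9]
r2 m[H→φ2] = [8, 9, 8, 9]
r2 m[C→φ2] = [1, 1, 1, 1]
r3 m[φ0→J] = [63, 35, 72, 81]
r3 m[φ0→H] = [64, 63, 72, 81]
r3 m[φ1→J] = [7, 6, 8, 9]
r3 m[φ1→K] = [45, 64, 81, 36]
r3 m[φ2→H] = [9, 7, 7, 9]
r3 m[φ2→C] = [63, 72, 81, 64]
r3 m[J→φ0] = [7, 6, 8, 9]
r3 m[J→φ1] = [9, 5, 8, 9]
r3 m[K→φ1] = [1, 1, 1, 1]
r3 m[H→φ0] = [9, 7, 7, 9]
r3 m[H→φ2] = [8, 9, 8, 9]
r3 m[C→φ2] = [1, 1, 1, 1]
r4 m[φ0→J] = [63, 35, 72, 81]
r4 m[φ0→H] = [64, 63, 72, 81]
r4 m[φ1→J] = [7, 6, 8, 9]
r4 m[φ1→K] = [45, 64, 81, 36]
r4 m[φ2→H] = [9, 7, 7, 9]
r4 m[φ2→C] = [63, 72, 81, 64]
r4 m[J→φ0] = [7, 6, 8, 9]
r4 m[J→φ1] = [63, 35, 72, 81]
r4 m[K→φ1] = [1, 1, 1, 1]
r4 m[H→φ0] = [9, 7, 7, 9]
r4 m[H→φ2] = [64, 63, 72, 81]
r4 m[C→φ2] = [1, 1, 1, 1]
r5 m[φ0→J] = [63, 35, 72, 81]
r5 m[φ0→H] = [64, 63, 72, 81]
r5 m[φ1→J] = [7, 6, 8, 9]
r5 m[φ1→K] = [315, 576, 729, 252]
r5 m[φ2→H] = [9, 7, 7, 9]
r5 m[φ2→C] = [567, 576, 729, 512]
r5 m[J→φ0] = [7, 6, 8, 9]
r5 m[J→φ1] = [63, 35, 72, 81]
r5 m[K→φ1] = [1, 1, 1, 1]
r5 m[H→φ0] = [9, 7, 7, 9]
r5 m[H→φ2] = [64, 63, 72, 81]
r5 m[C→φ2] = [1, 1, 1, 1]
r6 m[φ0→J] = [63, 35, 72, 81]
r6 m[φ0→H] = [64, 63, 72, 81]
r6 m[φ1→J] = [7, 6, 8, 9]
r6 m[φ1→K] = [315, 576, 729, 252]
r6 m[φ2→H] = [9, 7, 7, 9]
r6 m[φ2→C] = [567, 576, 729, 512]
r6 m[J→φ0] = [7, 6, 8, 9]
r6 m[J→φ1] = [63, 35, 72, 81]
r6 m[K→φ1] = [1, 1, 1, 1]
r6 m[H→φ0] = [9, 7, 7, 9]
r6 m[H→φ2] = [64, 63, 72, 81]
r6 m[C→φ2] = [1, 1, 1, 1]
fixed point reached at round 6
traceback from J: (J=3, K=2, H=3, C=2), score=729

assignment: (J=3, K=2, H=3, C=2); score = 729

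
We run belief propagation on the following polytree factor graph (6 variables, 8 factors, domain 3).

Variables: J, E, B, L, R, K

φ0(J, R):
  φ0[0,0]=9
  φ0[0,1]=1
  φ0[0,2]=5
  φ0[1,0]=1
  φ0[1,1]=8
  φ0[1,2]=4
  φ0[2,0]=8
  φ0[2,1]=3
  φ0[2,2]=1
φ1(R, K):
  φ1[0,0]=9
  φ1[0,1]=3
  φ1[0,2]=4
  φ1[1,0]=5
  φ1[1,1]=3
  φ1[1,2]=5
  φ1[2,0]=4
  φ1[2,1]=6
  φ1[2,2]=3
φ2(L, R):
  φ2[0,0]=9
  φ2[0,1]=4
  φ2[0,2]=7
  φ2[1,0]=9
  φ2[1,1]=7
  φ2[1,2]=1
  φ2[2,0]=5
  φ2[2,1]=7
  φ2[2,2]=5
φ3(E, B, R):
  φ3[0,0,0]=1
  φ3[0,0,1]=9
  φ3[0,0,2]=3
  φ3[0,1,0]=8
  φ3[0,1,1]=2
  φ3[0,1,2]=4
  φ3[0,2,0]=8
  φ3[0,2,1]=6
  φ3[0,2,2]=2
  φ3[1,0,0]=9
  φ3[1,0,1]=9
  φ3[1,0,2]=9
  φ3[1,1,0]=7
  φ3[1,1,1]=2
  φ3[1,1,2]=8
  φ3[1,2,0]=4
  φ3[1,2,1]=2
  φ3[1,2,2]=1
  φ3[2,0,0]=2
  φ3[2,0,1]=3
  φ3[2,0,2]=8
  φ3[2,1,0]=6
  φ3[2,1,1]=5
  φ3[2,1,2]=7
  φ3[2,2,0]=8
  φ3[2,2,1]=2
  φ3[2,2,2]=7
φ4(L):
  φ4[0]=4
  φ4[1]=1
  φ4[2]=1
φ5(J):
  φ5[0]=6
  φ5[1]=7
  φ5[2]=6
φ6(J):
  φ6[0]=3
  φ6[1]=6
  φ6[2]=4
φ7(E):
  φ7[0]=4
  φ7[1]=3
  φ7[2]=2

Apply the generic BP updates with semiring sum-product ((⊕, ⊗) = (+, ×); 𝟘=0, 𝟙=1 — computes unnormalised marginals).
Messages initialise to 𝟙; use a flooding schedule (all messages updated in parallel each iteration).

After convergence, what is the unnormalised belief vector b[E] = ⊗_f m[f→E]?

init: all messages = 𝟙 over 3 values
r1 m[φ0→J] = [15, 13, 12]
r1 m[φ0→R] = [18, 12, 10]
r1 m[φ1→R] = [16, 13, 13]
r1 m[φ1→K] = [18, 12, 12]
r1 m[φ2→L] = [20, 17, 17]
r1 m[φ2→R] = [23, 18, 13]
r1 m[φ3→E] = [43, 51, 48]
r1 m[φ3→B] = [53, 49, 40]
r1 m[φ3→R] = [53, 40, 49]
r1 m[φ4→L] = [4, 1, 1]
r1 m[φ5→J] = [6, 7, 6]
r1 m[φ6→J] = [3, 6, 4]
r1 m[φ7→E] = [4, 3, 2]
r1 m[J→φ0] = [1, 1, 1]
r1 m[J→φ5] = [1, 1, 1]
r1 m[J→φ6] = [1, 1, 1]
r1 m[E→φ3] = [1, 1, 1]
r1 m[E→φ7] = [1, 1, 1]
r1 m[B→φ3] = [1, 1, 1]
r1 m[L→φ2] = [1, 1, 1]
r1 m[L→φ4] = [1, 1, 1]
r1 m[R→φ0] = [1, 1, 1]
r1 m[R→φ1] = [1, 1, 1]
r1 m[R→φ2] = [1, 1, 1]
r1 m[R→φ3] = [1, 1, 1]
r1 m[K→φ1] = [1, 1, 1]
r2 m[φ0→J] = [15, 13, 12]
r2 m[φ0→R] = [18, 12, 10]
r2 m[φ1→R] = [16, 13, 13]
r2 m[φ1→K] = [18, 12, 12]
r2 m[φ2→L] = [20, 17, 17]
r2 m[φ2→R] = [23, 18, 13]
r2 m[φ3→E] = [43, 51, 48]
r2 m[φ3→B] = [53, 49, 40]
r2 m[φ3→R] = [53, 40, 49]
r2 m[φ4→L] = [4, 1, 1]
r2 m[φ5→J] = [6, 7, 6]
r2 m[φ6→J] = [3, 6, 4]
r2 m[φ7→E] = [4, 3, 2]
r2 m[J→φ0] = [18, 42, 24]
r2 m[J→φ5] = [45, 78, 48]
r2 m[J→φ6] = [90, 91, 72]
r2 m[E→φ3] = [4, 3, 2]
r2 m[E→φ7] = [43, 51, 48]
r2 m[B→φ3] = [1, 1, 1]
r2 m[L→φ2] = [4, 1, 1]
r2 m[L→φ4] = [20, 17, 17]
r2 m[R→φ0] = [19504, 9360, 8281]
r2 m[R→φ1] = [21942, 8640, 6370]
r2 m[R→φ2] = [15264, 6240, 6370]
r2 m[R→φ3] = [6624, 2808, 1690]
r2 m[K→φ1] = [1, 1, 1]
r3 m[φ0→J] = [226301, 127508, 192393]
r3 m[φ0→R] = [396, 426, 282]
r3 m[φ1→R] = [16, 13, 13]
r3 m[φ1→K] = [266158, 129966, 150078]
r3 m[φ2→L] = [206926, 187426, 151850]
r3 m[φ2→R] = [50, 30, 34]
r3 m[φ3→E] = [175554, 199404, 171244]
r3 m[φ3→B] = [518542, 589212, 535162]
r3 m[φ3→R] = [160, 127, 134]
r3 m[φ4→L] = [4, 1, 1]
r3 m[φ5→J] = [6, 7, 6]
r3 m[φ6→J] = [3, 6, 4]
r3 m[φ7→E] = [4, 3, 2]
r3 m[J→φ0] = [18, 42, 24]
r3 m[J→φ5] = [45, 78, 48]
r3 m[J→φ6] = [90, 91, 72]
r3 m[E→φ3] = [4, 3, 2]
r3 m[E→φ7] = [43, 51, 48]
r3 m[B→φ3] = [1, 1, 1]
r3 m[L→φ2] = [4, 1, 1]
r3 m[L→φ4] = [20, 17, 17]
r3 m[R→φ0] = [19504, 9360, 8281]
r3 m[R→φ1] = [21942, 8640, 6370]
r3 m[R→φ2] = [15264, 6240, 6370]
r3 m[R→φ3] = [6624, 2808, 1690]
r3 m[K→φ1] = [1, 1, 1]
r4 m[φ0→J] = [226301, 127508, 192393]
r4 m[φ0→R] = [396, 426, 282]
r4 m[φ1→R] = [16, 13, 13]
r4 m[φ1→K] = [266158, 129966, 150078]
r4 m[φ2→L] = [206926, 187426, 151850]
r4 m[φ2→R] = [50, 30, 34]
r4 m[φ3→E] = [175554, 199404, 171244]
r4 m[φ3→B] = [518542, 589212, 535162]
r4 m[φ3→R] = [160, 127, 134]
r4 m[φ4→L] = [4, 1, 1]
r4 m[φ5→J] = [6, 7, 6]
r4 m[φ6→J] = [3, 6, 4]
r4 m[φ7→E] = [4, 3, 2]
r4 m[J→φ0] = [18, 42, 24]
r4 m[J→φ5] = [678903, 765048, 769572]
r4 m[J→φ6] = [1357806, 892556, 1154358]
r4 m[E→φ3] = [4, 3, 2]
r4 m[E→φ7] = [175554, 199404, 171244]
r4 m[B→φ3] = [1, 1, 1]
r4 m[L→φ2] = [4, 1, 1]
r4 m[L→φ4] = [206926, 187426, 151850]
r4 m[R→φ0] = [128000, 49530, 59228]
r4 m[R→φ1] = [3168000, 1623060, 1284792]
r4 m[R→φ2] = [1013760, 703326, 491244]
r4 m[R→φ3] = [316800, 166140, 124644]
r4 m[K→φ1] = [1, 1, 1]
r5 m[φ0→J] = [1497670, 761152, 1231818]
r5 m[φ0→R] = [396, 426, 282]
r5 m[φ1→R] = [16, 13, 13]
r5 m[φ1→K] = [41766468, 22081932, 24641676]
r5 m[φ2→L] = [15375852, 14538366, 12448302]
r5 m[φ2→R] = [50, 30, 34]
r5 m[φ3→E] = [9331776, 10739412, 9472368]
r5 m[φ3→B] = [29407080, 31310136, 27772860]
r5 m[φ3→R] = [160, 127, 134]
r5 m[φ4→L] = [4, 1, 1]
r5 m[φ5→J] = [6, 7, 6]
r5 m[φ6→J] = [3, 6, 4]
r5 m[φ7→E] = [4, 3, 2]
r5 m[J→φ0] = [18, 42, 24]
r5 m[J→φ5] = [678903, 765048, 769572]
r5 m[J→φ6] = [1357806, 892556, 1154358]
r5 m[E→φ3] = [4, 3, 2]
r5 m[E→φ7] = [175554, 199404, 171244]
r5 m[B→φ3] = [1, 1, 1]
r5 m[L→φ2] = [4, 1, 1]
r5 m[L→φ4] = [206926, 187426, 151850]
r5 m[R→φ0] = [128000, 49530, 59228]
r5 m[R→φ1] = [3168000, 1623060, 1284792]
r5 m[R→φ2] = [1013760, 703326, 491244]
r5 m[R→φ3] = [316800, 166140, 124644]
r5 m[K→φ1] = [1, 1, 1]
r6 m[φ0→J] = [1497670, 761152, 1231818]
r6 m[φ0→R] = [396, 426, 282]
r6 m[φ1→R] = [16, 13, 13]
r6 m[φ1→K] = [41766468, 22081932, 24641676]
r6 m[φ2→L] = [15375852, 14538366, 12448302]
r6 m[φ2→R] = [50, 30, 34]
r6 m[φ3→E] = [9331776, 10739412, 9472368]
r6 m[φ3→B] = [29407080, 31310136, 27772860]
r6 m[φ3→R] = [160, 127, 134]
r6 m[φ4→L] = [4, 1, 1]
r6 m[φ5→J] = [6, 7, 6]
r6 m[φ6→J] = [3, 6, 4]
r6 m[φ7→E] = [4, 3, 2]
r6 m[J→φ0] = [18, 42, 24]
r6 m[J→φ5] = [4493010, 4566912, 4927272]
r6 m[J→φ6] = [8986020, 5328064, 7390908]
r6 m[E→φ3] = [4, 3, 2]
r6 m[E→φ7] = [9331776, 10739412, 9472368]
r6 m[B→φ3] = [1, 1, 1]
r6 m[L→φ2] = [4, 1, 1]
r6 m[L→φ4] = [15375852, 14538366, 12448302]
r6 m[R→φ0] = [128000, 49530, 59228]
r6 m[R→φ1] = [3168000, 1623060, 1284792]
r6 m[R→φ2] = [1013760, 703326, 491244]
r6 m[R→φ3] = [316800, 166140, 124644]
r6 m[K→φ1] = [1, 1, 1]
r7 m[φ0→J] = [1497670, 761152, 1231818]
r7 m[φ0→R] = [396, 426, 282]
r7 m[φ1→R] = [16, 13, 13]
r7 m[φ1→K] = [41766468, 22081932, 24641676]
r7 m[φ2→L] = [15375852, 14538366, 12448302]
r7 m[φ2→R] = [50, 30, 34]
r7 m[φ3→E] = [9331776, 10739412, 9472368]
r7 m[φ3→B] = [29407080, 31310136, 27772860]
r7 m[φ3→R] = [160, 127, 134]
r7 m[φ4→L] = [4, 1, 1]
r7 m[φ5→J] = [6, 7, 6]
r7 m[φ6→J] = [3, 6, 4]
r7 m[φ7→E] = [4, 3, 2]
r7 m[J→φ0] = [18, 42, 24]
r7 m[J→φ5] = [4493010, 4566912, 4927272]
r7 m[J→φ6] = [8986020, 5328064, 7390908]
r7 m[E→φ3] = [4, 3, 2]
r7 m[E→φ7] = [9331776, 10739412, 9472368]
r7 m[B→φ3] = [1, 1, 1]
r7 m[L→φ2] = [4, 1, 1]
r7 m[L→φ4] = [15375852, 14538366, 12448302]
r7 m[R→φ0] = [128000, 49530, 59228]
r7 m[R→φ1] = [3168000, 1623060, 1284792]
r7 m[R→φ2] = [1013760, 703326, 491244]
r7 m[R→φ3] = [316800, 166140, 124644]
r7 m[K→φ1] = [1, 1, 1]
fixed point reached at round 7
b[E] = ⊗ incoming = [37327104, 32218236, 18944736]

b[E] = [37327104, 32218236, 18944736]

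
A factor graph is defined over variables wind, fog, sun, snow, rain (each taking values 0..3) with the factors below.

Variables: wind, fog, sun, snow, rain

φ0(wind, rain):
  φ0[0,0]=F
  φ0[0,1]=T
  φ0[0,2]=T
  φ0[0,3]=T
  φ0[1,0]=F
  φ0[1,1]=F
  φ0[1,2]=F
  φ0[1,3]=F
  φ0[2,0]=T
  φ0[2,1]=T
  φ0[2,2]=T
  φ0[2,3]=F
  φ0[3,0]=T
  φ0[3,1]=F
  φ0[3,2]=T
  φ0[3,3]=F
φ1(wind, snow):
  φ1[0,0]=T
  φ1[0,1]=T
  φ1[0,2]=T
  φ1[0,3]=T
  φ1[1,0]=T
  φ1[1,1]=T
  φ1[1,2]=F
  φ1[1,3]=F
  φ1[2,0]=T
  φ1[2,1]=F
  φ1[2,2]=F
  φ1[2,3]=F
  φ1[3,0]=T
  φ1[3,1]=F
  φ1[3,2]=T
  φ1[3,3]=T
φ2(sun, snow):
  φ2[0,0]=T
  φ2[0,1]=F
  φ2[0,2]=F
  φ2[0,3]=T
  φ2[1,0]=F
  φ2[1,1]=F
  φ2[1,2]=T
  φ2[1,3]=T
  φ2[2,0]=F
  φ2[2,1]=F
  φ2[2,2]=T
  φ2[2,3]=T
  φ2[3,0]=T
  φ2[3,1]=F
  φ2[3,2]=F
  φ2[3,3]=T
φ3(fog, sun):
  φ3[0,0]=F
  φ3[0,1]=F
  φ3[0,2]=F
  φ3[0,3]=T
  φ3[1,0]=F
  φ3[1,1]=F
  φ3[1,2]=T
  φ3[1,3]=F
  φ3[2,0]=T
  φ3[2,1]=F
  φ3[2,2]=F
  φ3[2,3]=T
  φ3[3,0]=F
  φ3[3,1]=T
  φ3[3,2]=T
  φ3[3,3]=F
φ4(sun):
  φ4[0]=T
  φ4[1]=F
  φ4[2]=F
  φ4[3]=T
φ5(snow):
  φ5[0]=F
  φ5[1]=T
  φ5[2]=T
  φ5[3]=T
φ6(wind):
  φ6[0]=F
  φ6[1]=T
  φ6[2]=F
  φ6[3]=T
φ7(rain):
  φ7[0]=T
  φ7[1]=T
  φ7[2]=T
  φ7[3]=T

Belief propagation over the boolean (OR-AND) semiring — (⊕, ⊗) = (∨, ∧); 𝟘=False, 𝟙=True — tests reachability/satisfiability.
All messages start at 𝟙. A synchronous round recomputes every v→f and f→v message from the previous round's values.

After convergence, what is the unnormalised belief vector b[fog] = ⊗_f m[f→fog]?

init: all messages = 𝟙 over 4 values
r1 m[φ0→wind] = [T, F, T, T]
r1 m[φ0→rain] = [T, T, T, T]
r1 m[φ1→wind] = [T, T, T, T]
r1 m[φ1→snow] = [T, T, T, T]
r1 m[φ2→sun] = [T, T, T, T]
r1 m[φ2→snow] = [T, F, T, T]
r1 m[φ3→fog] = [T, T, T, T]
r1 m[φ3→sun] = [T, T, T, T]
r1 m[φ4→sun] = [T, F, F, T]
r1 m[φ5→snow] = [F, T, T, T]
r1 m[φ6→wind] = [F, T, F, T]
r1 m[φ7→rain] = [T, T, T, T]
r1 m[wind→φ0] = [T, T, T, T]
r1 m[wind→φ1] = [T, T, T, T]
r1 m[wind→φ6] = [T, T, T, T]
r1 m[fog→φ3] = [T, T, T, T]
r1 m[sun→φ2] = [T, T, T, T]
r1 m[sun→φ3] = [T, T, T, T]
r1 m[sun→φ4] = [T, T, T, T]
r1 m[snow→φ1] = [T, T, T, T]
r1 m[snow→φ2] = [T, T, T, T]
r1 m[snow→φ5] = [T, T, T, T]
r1 m[rain→φ0] = [T, T, T, T]
r1 m[rain→φ7] = [T, T, T, T]
r2 m[φ0→wind] = [T, F, T, T]
r2 m[φ0→rain] = [T, T, T, T]
r2 m[φ1→wind] = [T, T, T, T]
r2 m[φ1→snow] = [T, T, T, T]
r2 m[φ2→sun] = [T, T, T, T]
r2 m[φ2→snow] = [T, F, T, T]
r2 m[φ3→fog] = [T, T, T, T]
r2 m[φ3→sun] = [T, T, T, T]
r2 m[φ4→sun] = [T, F, F, T]
r2 m[φ5→snow] = [F, T, T, T]
r2 m[φ6→wind] = [F, T, F, T]
r2 m[φ7→rain] = [T, T, T, T]
r2 m[wind→φ0] = [F, T, F, T]
r2 m[wind→φ1] = [F, F, F, T]
r2 m[wind→φ6] = [T, F, T, T]
r2 m[fog→φ3] = [T, T, T, T]
r2 m[sun→φ2] = [T, F, F, T]
r2 m[sun→φ3] = [T, F, F, T]
r2 m[sun→φ4] = [T, T, T, T]
r2 m[snow→φ1] = [F, F, T, T]
r2 m[snow→φ2] = [F, T, T, T]
r2 m[snow→φ5] = [T, F, T, T]
r2 m[rain→φ0] = [T, T, T, T]
r2 m[rain→φ7] = [T, T, T, T]
r3 m[φ0→wind] = [T, F, T, T]
r3 m[φ0→rain] = [T, F, T, F]
r3 m[φ1→wind] = [T, F, F, T]
r3 m[φ1→snow] = [T, F, T, T]
r3 m[φ2→sun] = [T, T, T, T]
r3 m[φ2→snow] = [T, F, F, T]
r3 m[φ3→fog] = [T, F, T, F]
r3 m[φ3→sun] = [T, T, T, T]
r3 m[φ4→sun] = [T, F, F, T]
r3 m[φ5→snow] = [F, T, T, T]
r3 m[φ6→wind] = [F, T, F, T]
r3 m[φ7→rain] = [T, T, T, T]
r3 m[wind→φ0] = [F, T, F, T]
r3 m[wind→φ1] = [F, F, F, T]
r3 m[wind→φ6] = [T, F, T, T]
r3 m[fog→φ3] = [T, T, T, T]
r3 m[sun→φ2] = [T, F, F, T]
r3 m[sun→φ3] = [T, F, F, T]
r3 m[sun→φ4] = [T, T, T, T]
r3 m[snow→φ1] = [F, F, T, T]
r3 m[snow→φ2] = [F, T, T, T]
r3 m[snow→φ5] = [T, F, T, T]
r3 m[rain→φ0] = [T, T, T, T]
r3 m[rain→φ7] = [T, T, T, T]
r4 m[φ0→wind] = [T, F, T, T]
r4 m[φ0→rain] = [T, F, T, F]
r4 m[φ1→wind] = [T, F, F, T]
r4 m[φ1→snow] = [T, F, T, T]
r4 m[φ2→sun] = [T, T, T, T]
r4 m[φ2→snow] = [T, F, F, T]
r4 m[φ3→fog] = [T, F, T, F]
r4 m[φ3→sun] = [T, T, T, T]
r4 m[φ4→sun] = [T, F, F, T]
r4 m[φ5→snow] = [F, T, T, T]
r4 m[φ6→wind] = [F, T, F, T]
r4 m[φ7→rain] = [T, T, T, T]
r4 m[wind→φ0] = [F, F, F, T]
r4 m[wind→φ1] = [F, F, F, T]
r4 m[wind→φ6] = [T, F, F, T]
r4 m[fog→φ3] = [T, T, T, T]
r4 m[sun→φ2] = [T, F, F, T]
r4 m[sun→φ3] = [T, F, F, T]
r4 m[sun→φ4] = [T, T, T, T]
r4 m[snow→φ1] = [F, F, F, T]
r4 m[snow→φ2] = [F, F, T, T]
r4 m[snow→φ5] = [T, F, F, T]
r4 m[rain→φ0] = [T, T, T, T]
r4 m[rain→φ7] = [T, F, T, F]
r5 m[φ0→wind] = [T, F, T, T]
r5 m[φ0→rain] = [T, F, T, F]
r5 m[φ1→wind] = [T, F, F, T]
r5 m[φ1→snow] = [T, F, T, T]
r5 m[φ2→sun] = [T, T, T, T]
r5 m[φ2→snow] = [T, F, F, T]
r5 m[φ3→fog] = [T, F, T, F]
r5 m[φ3→sun] = [T, T, T, T]
r5 m[φ4→sun] = [T, F, F, T]
r5 m[φ5→snow] = [F, T, T, T]
r5 m[φ6→wind] = [F, T, F, T]
r5 m[φ7→rain] = [T, T, T, T]
r5 m[wind→φ0] = [F, F, F, T]
r5 m[wind→φ1] = [F, F, F, T]
r5 m[wind→φ6] = [T, F, F, T]
r5 m[fog→φ3] = [T, T, T, T]
r5 m[sun→φ2] = [T, F, F, T]
r5 m[sun→φ3] = [T, F, F, T]
r5 m[sun→φ4] = [T, T, T, T]
r5 m[snow→φ1] = [F, F, F, T]
r5 m[snow→φ2] = [F, F, T, T]
r5 m[snow→φ5] = [T, F, F, T]
r5 m[rain→φ0] = [T, T, T, T]
r5 m[rain→φ7] = [T, F, T, F]
fixed point reached at round 5
b[fog] = ⊗ incoming = [T, F, T, F]

b[fog] = [T, F, T, F]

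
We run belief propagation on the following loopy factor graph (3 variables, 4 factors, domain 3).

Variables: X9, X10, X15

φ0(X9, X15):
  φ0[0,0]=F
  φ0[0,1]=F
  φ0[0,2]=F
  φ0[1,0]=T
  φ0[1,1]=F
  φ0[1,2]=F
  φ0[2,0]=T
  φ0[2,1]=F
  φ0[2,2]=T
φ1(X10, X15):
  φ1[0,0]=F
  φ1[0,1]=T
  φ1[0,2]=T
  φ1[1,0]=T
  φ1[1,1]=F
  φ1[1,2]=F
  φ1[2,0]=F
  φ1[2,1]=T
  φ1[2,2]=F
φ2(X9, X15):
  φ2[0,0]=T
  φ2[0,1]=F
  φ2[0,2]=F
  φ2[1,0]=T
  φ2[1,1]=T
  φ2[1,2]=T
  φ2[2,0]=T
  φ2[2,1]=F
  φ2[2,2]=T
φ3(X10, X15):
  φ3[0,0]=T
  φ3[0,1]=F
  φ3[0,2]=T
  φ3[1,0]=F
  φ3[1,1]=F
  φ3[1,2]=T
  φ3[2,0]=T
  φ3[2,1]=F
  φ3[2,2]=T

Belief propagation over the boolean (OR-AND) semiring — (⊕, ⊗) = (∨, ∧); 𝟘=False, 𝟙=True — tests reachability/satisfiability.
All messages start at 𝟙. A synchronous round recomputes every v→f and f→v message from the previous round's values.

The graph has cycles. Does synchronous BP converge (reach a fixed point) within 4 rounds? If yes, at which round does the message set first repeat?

NOT CONVERGED within 4 rounds

init: all messages = 𝟙 over 3 values
r1 m[φ0→X9] = [F, T, T]
r1 m[φ0→X15] = [T, F, T]
r1 m[φ1→X10] = [T, T, T]
r1 m[φ1→X15] = [T, T, T]
r1 m[φ2→X9] = [T, T, T]
r1 m[φ2→X15] = [T, T, T]
r1 m[φ3→X10] = [T, T, T]
r1 m[φ3→X15] = [T, F, T]
r1 m[X9→φ0] = [T, T, T]
r1 m[X9→φ2] = [T, T, T]
r1 m[X10→φ1] = [T, T, T]
r1 m[X10→φ3] = [T, T, T]
r1 m[X15→φ0] = [T, T, T]
r1 m[X15→φ1] = [T, T, T]
r1 m[X15→φ2] = [T, T, T]
r1 m[X15→φ3] = [T, T, T]
r2 m[φ0→X9] = [F, T, T]
r2 m[φ0→X15] = [T, F, T]
r2 m[φ1→X10] = [T, T, T]
r2 m[φ1→X15] = [T, T, T]
r2 m[φ2→X9] = [T, T, T]
r2 m[φ2→X15] = [T, T, T]
r2 m[φ3→X10] = [T, T, T]
r2 m[φ3→X15] = [T, F, T]
r2 m[X9→φ0] = [T, T, T]
r2 m[X9→φ2] = [F, T, T]
r2 m[X10→φ1] = [T, T, T]
r2 m[X10→φ3] = [T, T, T]
r2 m[X15→φ0] = [T, F, T]
r2 m[X15→φ1] = [T, F, T]
r2 m[X15→φ2] = [T, F, T]
r2 m[X15→φ3] = [T, F, T]
r3 m[φ0→X9] = [F, T, T]
r3 m[φ0→X15] = [T, F, T]
r3 m[φ1→X10] = [T, T, F]
r3 m[φ1→X15] = [T, T, T]
r3 m[φ2→X9] = [T, T, T]
r3 m[φ2→X15] = [T, T, T]
r3 m[φ3→X10] = [T, T, T]
r3 m[φ3→X15] = [T, F, T]
r3 m[X9→φ0] = [T, T, T]
r3 m[X9→φ2] = [F, T, T]
r3 m[X10→φ1] = [T, T, T]
r3 m[X10→φ3] = [T, T, T]
r3 m[X15→φ0] = [T, F, T]
r3 m[X15→φ1] = [T, F, T]
r3 m[X15→φ2] = [T, F, T]
r3 m[X15→φ3] = [T, F, T]
r4 m[φ0→X9] = [F, T, T]
r4 m[φ0→X15] = [T, F, T]
r4 m[φ1→X10] = [T, T, F]
r4 m[φ1→X15] = [T, T, T]
r4 m[φ2→X9] = [T, T, T]
r4 m[φ2→X15] = [T, T, T]
r4 m[φ3→X10] = [T, T, T]
r4 m[φ3→X15] = [T, F, T]
r4 m[X9→φ0] = [T, T, T]
r4 m[X9→φ2] = [F, T, T]
r4 m[X10→φ1] = [T, T, T]
r4 m[X10→φ3] = [T, T, F]
r4 m[X15→φ0] = [T, F, T]
r4 m[X15→φ1] = [T, F, T]
r4 m[X15→φ2] = [T, F, T]
r4 m[X15→φ3] = [T, F, T]
no fixed point within 4 rounds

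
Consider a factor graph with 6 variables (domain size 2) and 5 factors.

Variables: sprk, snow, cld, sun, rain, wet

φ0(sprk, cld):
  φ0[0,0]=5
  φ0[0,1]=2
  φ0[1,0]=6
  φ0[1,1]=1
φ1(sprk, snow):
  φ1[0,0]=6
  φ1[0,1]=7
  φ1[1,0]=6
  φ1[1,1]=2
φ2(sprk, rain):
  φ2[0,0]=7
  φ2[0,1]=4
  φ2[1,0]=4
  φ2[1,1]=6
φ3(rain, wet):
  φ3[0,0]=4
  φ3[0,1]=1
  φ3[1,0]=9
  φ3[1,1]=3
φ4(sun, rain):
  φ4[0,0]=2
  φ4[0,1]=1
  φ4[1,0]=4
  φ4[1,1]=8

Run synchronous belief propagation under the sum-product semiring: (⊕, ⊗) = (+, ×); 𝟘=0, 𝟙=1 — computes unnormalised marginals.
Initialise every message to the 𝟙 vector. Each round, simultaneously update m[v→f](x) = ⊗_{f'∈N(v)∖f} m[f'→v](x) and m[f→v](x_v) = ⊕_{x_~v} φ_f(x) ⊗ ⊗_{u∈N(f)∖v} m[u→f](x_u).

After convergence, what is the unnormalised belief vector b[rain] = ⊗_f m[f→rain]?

init: all messages = 𝟙 over 2 values
r1 m[φ0→sprk] = [7, 7]
r1 m[φ0→cld] = [11, 3]
r1 m[φ1→sprk] = [13, 8]
r1 m[φ1→snow] = [12, 9]
r1 m[φ2→sprk] = [11, 10]
r1 m[φ2→rain] = [11, 10]
r1 m[φ3→rain] = [5, 12]
r1 m[φ3→wet] = [13, 4]
r1 m[φ4→sun] = [3, 12]
r1 m[φ4→rain] = [6, 9]
r1 m[sprk→φ0] = [1, 1]
r1 m[sprk→φ1] = [1, 1]
r1 m[sprk→φ2] = [1, 1]
r1 m[snow→φ1] = [1, 1]
r1 m[cld→φ0] = [1, 1]
r1 m[sun→φ4] = [1, 1]
r1 m[rain→φ2] = [1, 1]
r1 m[rain→φ3] = [1, 1]
r1 m[rain→φ4] = [1, 1]
r1 m[wet→φ3] = [1, 1]
r2 m[φ0→sprk] = [7, 7]
r2 m[φ0→cld] = [11, 3]
r2 m[φ1→sprk] = [13, 8]
r2 m[φ1→snow] = [12, 9]
r2 m[φ2→sprk] = [11, 10]
r2 m[φ2→rain] = [11, 10]
r2 m[φ3→rain] = [5, 12]
r2 m[φ3→wet] = [13, 4]
r2 m[φ4→sun] = [3, 12]
r2 m[φ4→rain] = [6, 9]
r2 m[sprk→φ0] = [143, 80]
r2 m[sprk→φ1] = [77, 70]
r2 m[sprk→φ2] = [91, 56]
r2 m[snow→φ1] = [1, 1]
r2 m[cld→φ0] = [1, 1]
r2 m[sun→φ4] = [1, 1]
r2 m[rain→φ2] = [30, 108]
r2 m[rain→φ3] = [66, 90]
r2 m[rain→φ4] = [55, 120]
r2 m[wet→φ3] = [1, 1]
r3 m[φ0→sprk] = [7, 7]
r3 m[φ0→cld] = [1195, 366]
r3 m[φ1→sprk] = [13, 8]
r3 m[φ1→snow] = [882, 679]
r3 m[φ2→sprk] = [642, 768]
r3 m[φ2→rain] = [861, 700]
r3 m[φ3→rain] = [5, 12]
r3 m[φ3→wet] = [1074, 336]
r3 m[φ4→sun] = [230, 1180]
r3 m[φ4→rain] = [6, 9]
r3 m[sprk→φ0] = [143, 80]
r3 m[sprk→φ1] = [77, 70]
r3 m[sprk→φ2] = [91, 56]
r3 m[snow→φ1] = [1, 1]
r3 m[cld→φ0] = [1, 1]
r3 m[sun→φ4] = [1, 1]
r3 m[rain→φ2] = [30, 108]
r3 m[rain→φ3] = [66, 90]
r3 m[rain→φ4] = [55, 120]
r3 m[wet→φ3] = [1, 1]
r4 m[φ0→sprk] = [7, 7]
r4 m[φ0→cld] = [1195, 366]
r4 m[φ1→sprk] = [13, 8]
r4 m[φ1→snow] = [882, 679]
r4 m[φ2→sprk] = [642, 768]
r4 m[φ2→rain] = [861, 700]
r4 m[φ3→rain] = [5, 12]
r4 m[φ3→wet] = [1074, 336]
r4 m[φ4→sun] = [230, 1180]
r4 m[φ4→rain] = [6, 9]
r4 m[sprk→φ0] = [8346, 6144]
r4 m[sprk→φ1] = [4494, 5376]
r4 m[sprk→φ2] = [91, 56]
r4 m[snow→φ1] = [1, 1]
r4 m[cld→φ0] = [1, 1]
r4 m[sun→φ4] = [1, 1]
r4 m[rain→φ2] = [30, 108]
r4 m[rain→φ3] = [5166, 6300]
r4 m[rain→φ4] = [4305, 8400]
r4 m[wet→φ3] = [1, 1]
r5 m[φ0→sprk] = [7, 7]
r5 m[φ0→cld] = [78594, 22836]
r5 m[φ1→sprk] = [13, 8]
r5 m[φ1→snow] = [59220, 42210]
r5 m[φ2→sprk] = [642, 768]
r5 m[φ2→rain] = [861, 700]
r5 m[φ3→rain] = [5, 12]
r5 m[φ3→wet] = [77364, 24066]
r5 m[φ4→sun] = [17010, 84420]
r5 m[φ4→rain] = [6, 9]
r5 m[sprk→φ0] = [8346, 6144]
r5 m[sprk→φ1] = [4494, 5376]
r5 m[sprk→φ2] = [91, 56]
r5 m[snow→φ1] = [1, 1]
r5 m[cld→φ0] = [1, 1]
r5 m[sun→φ4] = [1, 1]
r5 m[rain→φ2] = [30, 108]
r5 m[rain→φ3] = [5166, 6300]
r5 m[rain→φ4] = [4305, 8400]
r5 m[wet→φ3] = [1, 1]
r6 m[φ0→sprk] = [7, 7]
r6 m[φ0→cld] = [78594, 22836]
r6 m[φ1→sprk] = [13, 8]
r6 m[φ1→snow] = [59220, 42210]
r6 m[φ2→sprk] = [642, 768]
r6 m[φ2→rain] = [861, 700]
r6 m[φ3→rain] = [5, 12]
r6 m[φ3→wet] = [77364, 24066]
r6 m[φ4→sun] = [17010, 84420]
r6 m[φ4→rain] = [6, 9]
r6 m[sprk→φ0] = [8346, 6144]
r6 m[sprk→φ1] = [4494, 5376]
r6 m[sprk→φ2] = [91, 56]
r6 m[snow→φ1] = [1, 1]
r6 m[cld→φ0] = [1, 1]
r6 m[sun→φ4] = [1, 1]
r6 m[rain→φ2] = [30, 108]
r6 m[rain→φ3] = [5166, 6300]
r6 m[rain→φ4] = [4305, 8400]
r6 m[wet→φ3] = [1, 1]
fixed point reached at round 6
b[rain] = ⊗ incoming = [25830, 75600]

b[rain] = [25830, 75600]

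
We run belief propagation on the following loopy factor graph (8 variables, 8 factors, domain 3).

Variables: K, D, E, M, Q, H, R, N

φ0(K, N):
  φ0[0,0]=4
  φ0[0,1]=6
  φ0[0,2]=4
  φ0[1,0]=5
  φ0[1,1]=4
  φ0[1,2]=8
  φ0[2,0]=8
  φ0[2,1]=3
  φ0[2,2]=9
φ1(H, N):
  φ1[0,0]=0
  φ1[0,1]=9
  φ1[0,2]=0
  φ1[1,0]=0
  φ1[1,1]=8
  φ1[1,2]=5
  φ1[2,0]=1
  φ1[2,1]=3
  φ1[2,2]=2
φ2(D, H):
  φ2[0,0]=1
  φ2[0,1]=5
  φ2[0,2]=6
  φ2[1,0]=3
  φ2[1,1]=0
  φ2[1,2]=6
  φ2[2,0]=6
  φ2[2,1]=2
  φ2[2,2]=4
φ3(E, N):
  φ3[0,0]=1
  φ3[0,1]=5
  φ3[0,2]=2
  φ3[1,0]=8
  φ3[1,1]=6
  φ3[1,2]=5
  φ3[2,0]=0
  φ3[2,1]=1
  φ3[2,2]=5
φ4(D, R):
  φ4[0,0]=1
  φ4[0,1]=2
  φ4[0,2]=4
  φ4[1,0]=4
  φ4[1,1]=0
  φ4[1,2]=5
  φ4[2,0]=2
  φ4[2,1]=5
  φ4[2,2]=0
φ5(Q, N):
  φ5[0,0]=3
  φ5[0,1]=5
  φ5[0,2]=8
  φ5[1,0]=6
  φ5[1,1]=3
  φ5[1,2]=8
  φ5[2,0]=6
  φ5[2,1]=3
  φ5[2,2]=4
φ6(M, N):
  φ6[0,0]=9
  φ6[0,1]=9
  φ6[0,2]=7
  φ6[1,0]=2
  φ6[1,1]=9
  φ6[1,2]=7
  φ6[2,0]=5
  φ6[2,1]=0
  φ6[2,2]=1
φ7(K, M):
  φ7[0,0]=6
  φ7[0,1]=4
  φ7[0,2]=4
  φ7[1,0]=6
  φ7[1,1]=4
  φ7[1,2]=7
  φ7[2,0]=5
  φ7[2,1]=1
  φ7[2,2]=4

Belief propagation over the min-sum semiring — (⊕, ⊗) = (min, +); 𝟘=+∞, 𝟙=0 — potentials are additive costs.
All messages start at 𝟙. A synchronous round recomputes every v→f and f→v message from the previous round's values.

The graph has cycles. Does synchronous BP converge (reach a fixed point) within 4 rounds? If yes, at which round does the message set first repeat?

init: all messages = 𝟙 over 3 values
r1 m[φ0→K] = [4, 4, 3]
r1 m[φ0→N] = [4, 3, 4]
r1 m[φ1→H] = [0, 0, 1]
r1 m[φ1→N] = [0, 3, 0]
r1 m[φ2→D] = [1, 0, 2]
r1 m[φ2→H] = [1, 0, 4]
r1 m[φ3→E] = [1, 5, 0]
r1 m[φ3→N] = [0, 1, 2]
r1 m[φ4→D] = [1, 0, 0]
r1 m[φ4→R] = [1, 0, 0]
r1 m[φ5→Q] = [3, 3, 3]
r1 m[φ5→N] = [3, 3, 4]
r1 m[φ6→M] = [7, 2, 0]
r1 m[φ6→N] = [2, 0, 1]
r1 m[φ7→K] = [4, 4, 1]
r1 m[φ7→M] = [5, 1, 4]
r1 m[K→φ0] = [0, 0, 0]
r1 m[K→φ7] = [0, 0, 0]
r1 m[D→φ2] = [0, 0, 0]
r1 m[D→φ4] = [0, 0, 0]
r1 m[E→φ3] = [0, 0, 0]
r1 m[M→φ6] = [0, 0, 0]
r1 m[M→φ7] = [0, 0, 0]
r1 m[Q→φ5] = [0, 0, 0]
r1 m[H→φ1] = [0, 0, 0]
r1 m[H→φ2] = [0, 0, 0]
r1 m[R→φ4] = [0, 0, 0]
r1 m[N→φ0] = [0, 0, 0]
r1 m[N→φ1] = [0, 0, 0]
r1 m[N→φ3] = [0, 0, 0]
r1 m[N→φ5] = [0, 0, 0]
r1 m[N→φ6] = [0, 0, 0]
r2 m[φ0→K] = [4, 4, 3]
r2 m[φ0→N] = [4, 3, 4]
r2 m[φ1→H] = [0, 0, 1]
r2 m[φ1→N] = [0, 3, 0]
r2 m[φ2→D] = [1, 0, 2]
r2 m[φ2→H] = [1, 0, 4]
r2 m[φ3→E] = [1, 5, 0]
r2 m[φ3→N] = [0, 1, 2]
r2 m[φ4→D] = [1, 0, 0]
r2 m[φ4→R] = [1, 0, 0]
r2 m[φ5→Q] = [3, 3, 3]
r2 m[φ5→N] = [3, 3, 4]
r2 m[φ6→M] = [7, 2, 0]
r2 m[φ6→N] = [2, 0, 1]
r2 m[φ7→K] = [4, 4, 1]
r2 m[φ7→M] = [5, 1, 4]
r2 m[K→φ0] = [4, 4, 1]
r2 m[K→φ7] = [4, 4, 3]
r2 m[D→φ2] = [1, 0, 0]
r2 m[D→φ4] = [1, 0, 2]
r2 m[E→φ3] = [0, 0, 0]
r2 m[M→φ6] = [5, 1, 4]
r2 m[M→φ7] = [7, 2, 0]
r2 m[Q→φ5] = [0, 0, 0]
r2 m[H→φ1] = [1, 0, 4]
r2 m[H→φ2] = [0, 0, 1]
r2 m[R→φ4] = [0, 0, 0]
r2 m[N→φ0] = [5, 7, 7]
r2 m[N→φ1] = [9, 7, 11]
r2 m[N→φ3] = [9, 9, 9]
r2 m[N→φ5] = [6, 7, 7]
r2 m[N→φ6] = [7, 10, 10]
r3 m[φ0→K] = [9, 10, 10]
r3 m[φ0→N] = [8, 4, 8]
r3 m[φ1→H] = [9, 9, 10]
r3 m[φ1→N] = [0, 7, 1]
r3 m[φ2→D] = [1, 0, 2]
r3 m[φ2→H] = [2, 0, 4]
r3 m[φ3→E] = [10, 14, 9]
r3 m[φ3→N] = [0, 1, 2]
r3 m[φ4→D] = [1, 0, 0]
r3 m[φ4→R] = [2, 0, 2]
r3 m[φ5→Q] = [9, 10, 10]
r3 m[φ5→N] = [3, 3, 4]
r3 m[φ6→M] = [16, 9, 10]
r3 m[φ6→N] = [3, 4, 5]
r3 m[φ7→K] = [4, 6, 3]
r3 m[φ7→M] = [8, 4, 7]
r3 m[K→φ0] = [4, 4, 1]
r3 m[K→φ7] = [4, 4, 3]
r3 m[D→φ2] = [1, 0, 0]
r3 m[D→φ4] = [1, 0, 2]
r3 m[E→φ3] = [0, 0, 0]
r3 m[M→φ6] = [5, 1, 4]
r3 m[M→φ7] = [7, 2, 0]
r3 m[Q→φ5] = [0, 0, 0]
r3 m[H→φ1] = [1, 0, 4]
r3 m[H→φ2] = [0, 0, 1]
r3 m[R→φ4] = [0, 0, 0]
r3 m[N→φ0] = [5, 7, 7]
r3 m[N→φ1] = [9, 7, 11]
r3 m[N→φ3] = [9, 9, 9]
r3 m[N→φ5] = [6, 7, 7]
r3 m[N→φ6] = [7, 10, 10]
r4 m[φ0→K] = [9, 10, 10]
r4 m[φ0→N] = [8, 4, 8]
r4 m[φ1→H] = [9, 9, 10]
r4 m[φ1→N] = [0, 7, 1]
r4 m[φ2→D] = [1, 0, 2]
r4 m[φ2→H] = [2, 0, 4]
r4 m[φ3→E] = [10, 14, 9]
r4 m[φ3→N] = [0, 1, 2]
r4 m[φ4→D] = [1, 0, 0]
r4 m[φ4→R] = [2, 0, 2]
r4 m[φ5→Q] = [9, 10, 10]
r4 m[φ5→N] = [3, 3, 4]
r4 m[φ6→M] = [16, 9, 10]
r4 m[φ6→N] = [3, 4, 5]
r4 m[φ7→K] = [4, 6, 3]
r4 m[φ7→M] = [8, 4, 7]
r4 m[K→φ0] = [4, 6, 3]
r4 m[K→φ7] = [9, 10, 10]
r4 m[D→φ2] = [1, 0, 0]
r4 m[D→φ4] = [1, 0, 2]
r4 m[E→φ3] = [0, 0, 0]
r4 m[M→φ6] = [8, 4, 7]
r4 m[M→φ7] = [16, 9, 10]
r4 m[Q→φ5] = [0, 0, 0]
r4 m[H→φ1] = [2, 0, 4]
r4 m[H→φ2] = [9, 9, 10]
r4 m[R→φ4] = [0, 0, 0]
r4 m[N→φ0] = [6, 15, 12]
r4 m[N→φ1] = [14, 12, 19]
r4 m[N→φ3] = [14, 18, 18]
r4 m[N→φ5] = [11, 16, 16]
r4 m[N→φ6] = [11, 15, 15]
no fixed point within 4 rounds

NOT CONVERGED within 4 rounds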